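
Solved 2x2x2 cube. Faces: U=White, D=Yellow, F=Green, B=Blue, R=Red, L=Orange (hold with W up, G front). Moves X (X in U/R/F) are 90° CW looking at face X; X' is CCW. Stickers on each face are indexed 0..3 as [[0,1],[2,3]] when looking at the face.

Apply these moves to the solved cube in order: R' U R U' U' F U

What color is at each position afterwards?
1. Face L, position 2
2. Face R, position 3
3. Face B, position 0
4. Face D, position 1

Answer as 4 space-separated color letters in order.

Answer: O B R G

Derivation:
After move 1 (R'): R=RRRR U=WBWB F=GWGW D=YGYG B=YBYB
After move 2 (U): U=WWBB F=RRGW R=YBRR B=OOYB L=GWOO
After move 3 (R): R=RYRB U=WRBW F=RGGG D=YYYO B=BOWB
After move 4 (U'): U=RWWB F=GWGG R=RGRB B=RYWB L=BOOO
After move 5 (U'): U=WBRW F=BOGG R=GWRB B=RGWB L=RYOO
After move 6 (F): F=GBGO U=WBOY R=RWWB D=RGYO L=RYOY
After move 7 (U): U=OWYB F=RWGO R=RGWB B=RYWB L=GBOY
Query 1: L[2] = O
Query 2: R[3] = B
Query 3: B[0] = R
Query 4: D[1] = G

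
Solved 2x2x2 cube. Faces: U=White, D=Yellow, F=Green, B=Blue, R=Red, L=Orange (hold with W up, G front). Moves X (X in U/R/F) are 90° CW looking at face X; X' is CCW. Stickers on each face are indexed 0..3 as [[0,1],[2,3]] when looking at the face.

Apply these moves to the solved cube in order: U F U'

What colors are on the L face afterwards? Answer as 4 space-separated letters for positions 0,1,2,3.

After move 1 (U): U=WWWW F=RRGG R=BBRR B=OOBB L=GGOO
After move 2 (F): F=GRGR U=WWOG R=WBWR D=RBYY L=GYOY
After move 3 (U'): U=WGWO F=GYGR R=GRWR B=WBBB L=OOOY
Query: L face = OOOY

Answer: O O O Y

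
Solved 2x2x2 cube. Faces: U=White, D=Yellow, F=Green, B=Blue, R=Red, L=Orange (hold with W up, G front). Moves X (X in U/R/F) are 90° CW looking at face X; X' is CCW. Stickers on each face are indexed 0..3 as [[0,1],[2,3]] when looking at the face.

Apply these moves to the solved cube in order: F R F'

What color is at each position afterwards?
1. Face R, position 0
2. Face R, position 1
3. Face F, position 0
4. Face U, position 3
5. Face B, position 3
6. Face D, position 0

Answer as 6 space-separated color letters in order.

Answer: B W R R B Y

Derivation:
After move 1 (F): F=GGGG U=WWOO R=WRWR D=RRYY L=OYOY
After move 2 (R): R=WWRR U=WGOG F=GRGY D=RBYB B=OBWB
After move 3 (F'): F=RYGG U=WGWR R=BWRR D=YYYB L=OGOO
Query 1: R[0] = B
Query 2: R[1] = W
Query 3: F[0] = R
Query 4: U[3] = R
Query 5: B[3] = B
Query 6: D[0] = Y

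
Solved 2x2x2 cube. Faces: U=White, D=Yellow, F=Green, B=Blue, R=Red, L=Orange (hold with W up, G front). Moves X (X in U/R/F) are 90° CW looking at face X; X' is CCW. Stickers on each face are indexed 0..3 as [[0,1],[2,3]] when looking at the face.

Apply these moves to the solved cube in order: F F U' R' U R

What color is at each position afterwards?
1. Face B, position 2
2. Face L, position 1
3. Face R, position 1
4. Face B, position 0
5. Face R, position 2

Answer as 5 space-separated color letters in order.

Answer: W Y Y B O

Derivation:
After move 1 (F): F=GGGG U=WWOO R=WRWR D=RRYY L=OYOY
After move 2 (F): F=GGGG U=WWYY R=OROR D=WWYY L=OROR
After move 3 (U'): U=WYWY F=ORGG R=GGOR B=ORBB L=BBOR
After move 4 (R'): R=GRGO U=WBWO F=OYGY D=WRYG B=YRWB
After move 5 (U): U=WWOB F=GRGY R=YRGO B=BBWB L=OYOR
After move 6 (R): R=GYOR U=WROY F=GRGG D=WWYB B=BBWB
Query 1: B[2] = W
Query 2: L[1] = Y
Query 3: R[1] = Y
Query 4: B[0] = B
Query 5: R[2] = O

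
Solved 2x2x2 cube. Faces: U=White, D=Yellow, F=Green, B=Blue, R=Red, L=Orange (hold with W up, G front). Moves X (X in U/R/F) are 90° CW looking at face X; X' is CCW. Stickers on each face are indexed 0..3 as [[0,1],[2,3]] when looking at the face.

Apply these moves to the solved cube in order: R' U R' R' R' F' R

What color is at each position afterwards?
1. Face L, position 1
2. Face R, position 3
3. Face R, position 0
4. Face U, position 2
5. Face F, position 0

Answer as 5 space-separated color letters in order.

Answer: W Y Y R G

Derivation:
After move 1 (R'): R=RRRR U=WBWB F=GWGW D=YGYG B=YBYB
After move 2 (U): U=WWBB F=RRGW R=YBRR B=OOYB L=GWOO
After move 3 (R'): R=BRYR U=WYBO F=RWGB D=YRYW B=GOGB
After move 4 (R'): R=RRBY U=WGBG F=RYGO D=YWYB B=WORB
After move 5 (R'): R=RYRB U=WRBW F=RGGG D=YYYO B=BOWB
After move 6 (F'): F=GGRG U=WRRR R=YYYB D=WOYO L=GWOB
After move 7 (R): R=YYBY U=WGRG F=GORO D=WWYB B=RORB
Query 1: L[1] = W
Query 2: R[3] = Y
Query 3: R[0] = Y
Query 4: U[2] = R
Query 5: F[0] = G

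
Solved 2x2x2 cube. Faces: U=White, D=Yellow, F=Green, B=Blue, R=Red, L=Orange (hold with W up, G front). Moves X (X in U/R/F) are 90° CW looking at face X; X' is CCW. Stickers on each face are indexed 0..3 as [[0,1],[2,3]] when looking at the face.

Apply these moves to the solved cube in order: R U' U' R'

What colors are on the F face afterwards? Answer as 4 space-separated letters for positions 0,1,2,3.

Answer: W W G W

Derivation:
After move 1 (R): R=RRRR U=WGWG F=GYGY D=YBYB B=WBWB
After move 2 (U'): U=GGWW F=OOGY R=GYRR B=RRWB L=WBOO
After move 3 (U'): U=GWGW F=WBGY R=OORR B=GYWB L=RROO
After move 4 (R'): R=OROR U=GWGG F=WWGW D=YBYY B=BYBB
Query: F face = WWGW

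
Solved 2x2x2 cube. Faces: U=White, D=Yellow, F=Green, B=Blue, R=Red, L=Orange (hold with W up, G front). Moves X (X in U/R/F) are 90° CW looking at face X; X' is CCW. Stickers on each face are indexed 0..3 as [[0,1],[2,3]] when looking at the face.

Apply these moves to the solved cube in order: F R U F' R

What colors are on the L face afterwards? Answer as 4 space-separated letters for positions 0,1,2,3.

After move 1 (F): F=GGGG U=WWOO R=WRWR D=RRYY L=OYOY
After move 2 (R): R=WWRR U=WGOG F=GRGY D=RBYB B=OBWB
After move 3 (U): U=OWGG F=WWGY R=OBRR B=OYWB L=GROY
After move 4 (F'): F=WYWG U=OWOR R=BBRR D=RYYB L=GGOG
After move 5 (R): R=RBRB U=OYOG F=WYWB D=RWYO B=RYWB
Query: L face = GGOG

Answer: G G O G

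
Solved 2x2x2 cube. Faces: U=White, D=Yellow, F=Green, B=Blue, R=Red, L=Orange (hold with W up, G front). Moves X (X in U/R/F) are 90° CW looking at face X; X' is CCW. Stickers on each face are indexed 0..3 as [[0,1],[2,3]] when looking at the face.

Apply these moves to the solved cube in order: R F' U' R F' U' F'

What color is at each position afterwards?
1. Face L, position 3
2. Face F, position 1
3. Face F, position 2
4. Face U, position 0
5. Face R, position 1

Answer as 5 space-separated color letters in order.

Answer: G G W G B

Derivation:
After move 1 (R): R=RRRR U=WGWG F=GYGY D=YBYB B=WBWB
After move 2 (F'): F=YYGG U=WGRR R=BRYR D=OOYB L=OGOW
After move 3 (U'): U=GRWR F=OGGG R=YYYR B=BRWB L=WBOW
After move 4 (R): R=YYRY U=GGWG F=OOGB D=OWYB B=RRRB
After move 5 (F'): F=OBOG U=GGYR R=WYOY D=BWYB L=WGOW
After move 6 (U'): U=GRGY F=WGOG R=OBOY B=WYRB L=RROW
After move 7 (F'): F=GGWO U=GROO R=WBBY D=RWYB L=RYOG
Query 1: L[3] = G
Query 2: F[1] = G
Query 3: F[2] = W
Query 4: U[0] = G
Query 5: R[1] = B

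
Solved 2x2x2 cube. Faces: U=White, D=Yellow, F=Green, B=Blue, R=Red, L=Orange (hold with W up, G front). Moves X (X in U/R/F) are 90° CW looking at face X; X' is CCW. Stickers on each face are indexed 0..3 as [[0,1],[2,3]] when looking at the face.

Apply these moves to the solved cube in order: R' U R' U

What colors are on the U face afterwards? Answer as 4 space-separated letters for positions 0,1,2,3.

Answer: B W O Y

Derivation:
After move 1 (R'): R=RRRR U=WBWB F=GWGW D=YGYG B=YBYB
After move 2 (U): U=WWBB F=RRGW R=YBRR B=OOYB L=GWOO
After move 3 (R'): R=BRYR U=WYBO F=RWGB D=YRYW B=GOGB
After move 4 (U): U=BWOY F=BRGB R=GOYR B=GWGB L=RWOO
Query: U face = BWOY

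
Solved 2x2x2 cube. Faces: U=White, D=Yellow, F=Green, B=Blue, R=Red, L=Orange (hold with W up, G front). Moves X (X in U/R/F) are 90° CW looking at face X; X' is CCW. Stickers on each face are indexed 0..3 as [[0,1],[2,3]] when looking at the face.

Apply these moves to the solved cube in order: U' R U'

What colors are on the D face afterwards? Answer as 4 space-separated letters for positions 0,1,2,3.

After move 1 (U'): U=WWWW F=OOGG R=GGRR B=RRBB L=BBOO
After move 2 (R): R=RGRG U=WOWG F=OYGY D=YBYR B=WRWB
After move 3 (U'): U=OGWW F=BBGY R=OYRG B=RGWB L=WROO
Query: D face = YBYR

Answer: Y B Y R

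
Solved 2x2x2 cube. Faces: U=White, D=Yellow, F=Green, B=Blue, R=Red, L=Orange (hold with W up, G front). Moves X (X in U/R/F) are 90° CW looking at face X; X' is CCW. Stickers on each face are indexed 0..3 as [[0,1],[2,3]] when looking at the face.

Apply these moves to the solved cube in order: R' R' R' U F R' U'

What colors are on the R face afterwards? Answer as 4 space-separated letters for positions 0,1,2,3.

After move 1 (R'): R=RRRR U=WBWB F=GWGW D=YGYG B=YBYB
After move 2 (R'): R=RRRR U=WYWY F=GBGB D=YWYW B=GBGB
After move 3 (R'): R=RRRR U=WGWG F=GYGY D=YBYB B=WBWB
After move 4 (U): U=WWGG F=RRGY R=WBRR B=OOWB L=GYOO
After move 5 (F): F=GRYR U=WWOY R=GBGR D=RWYB L=GYOB
After move 6 (R'): R=BRGG U=WWOO F=GWYY D=RRYR B=BOWB
After move 7 (U'): U=WOWO F=GYYY R=GWGG B=BRWB L=BOOB
Query: R face = GWGG

Answer: G W G G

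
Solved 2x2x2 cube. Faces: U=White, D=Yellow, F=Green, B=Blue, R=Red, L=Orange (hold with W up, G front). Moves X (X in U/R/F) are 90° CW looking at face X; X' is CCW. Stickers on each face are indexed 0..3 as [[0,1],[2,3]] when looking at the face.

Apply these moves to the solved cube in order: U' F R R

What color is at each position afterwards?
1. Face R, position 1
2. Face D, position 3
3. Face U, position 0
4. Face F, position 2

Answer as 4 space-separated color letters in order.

After move 1 (U'): U=WWWW F=OOGG R=GGRR B=RRBB L=BBOO
After move 2 (F): F=GOGO U=WWOB R=WGWR D=RGYY L=BYOY
After move 3 (R): R=WWRG U=WOOO F=GGGY D=RBYR B=BRWB
After move 4 (R): R=RWGW U=WGOY F=GBGR D=RWYB B=OROB
Query 1: R[1] = W
Query 2: D[3] = B
Query 3: U[0] = W
Query 4: F[2] = G

Answer: W B W G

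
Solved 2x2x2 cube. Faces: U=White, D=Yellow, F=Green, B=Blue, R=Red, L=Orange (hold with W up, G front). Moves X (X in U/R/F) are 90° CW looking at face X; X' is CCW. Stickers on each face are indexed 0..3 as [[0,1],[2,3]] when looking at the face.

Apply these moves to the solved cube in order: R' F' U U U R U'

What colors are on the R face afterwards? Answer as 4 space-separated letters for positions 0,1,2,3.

After move 1 (R'): R=RRRR U=WBWB F=GWGW D=YGYG B=YBYB
After move 2 (F'): F=WWGG U=WBRR R=GRYR D=OOYG L=OBOW
After move 3 (U): U=RWRB F=GRGG R=YBYR B=OBYB L=WWOW
After move 4 (U): U=RRBW F=YBGG R=OBYR B=WWYB L=GROW
After move 5 (U): U=BRWR F=OBGG R=WWYR B=GRYB L=YBOW
After move 6 (R): R=YWRW U=BBWG F=OOGG D=OYYG B=RRRB
After move 7 (U'): U=BGBW F=YBGG R=OORW B=YWRB L=RROW
Query: R face = OORW

Answer: O O R W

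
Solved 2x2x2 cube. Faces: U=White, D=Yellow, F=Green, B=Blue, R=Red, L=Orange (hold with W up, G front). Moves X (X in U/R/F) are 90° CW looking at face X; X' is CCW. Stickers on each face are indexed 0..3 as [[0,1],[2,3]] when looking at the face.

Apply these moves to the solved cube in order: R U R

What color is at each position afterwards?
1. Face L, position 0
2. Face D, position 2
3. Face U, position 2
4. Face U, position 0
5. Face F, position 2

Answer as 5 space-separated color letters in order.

After move 1 (R): R=RRRR U=WGWG F=GYGY D=YBYB B=WBWB
After move 2 (U): U=WWGG F=RRGY R=WBRR B=OOWB L=GYOO
After move 3 (R): R=RWRB U=WRGY F=RBGB D=YWYO B=GOWB
Query 1: L[0] = G
Query 2: D[2] = Y
Query 3: U[2] = G
Query 4: U[0] = W
Query 5: F[2] = G

Answer: G Y G W G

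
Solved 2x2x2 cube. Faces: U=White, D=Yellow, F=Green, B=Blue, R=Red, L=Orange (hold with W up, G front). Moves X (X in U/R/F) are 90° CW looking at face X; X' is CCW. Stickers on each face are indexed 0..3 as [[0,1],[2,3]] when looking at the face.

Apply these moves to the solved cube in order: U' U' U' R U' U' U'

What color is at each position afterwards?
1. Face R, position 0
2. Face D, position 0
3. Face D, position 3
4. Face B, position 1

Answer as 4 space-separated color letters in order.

Answer: W Y O G

Derivation:
After move 1 (U'): U=WWWW F=OOGG R=GGRR B=RRBB L=BBOO
After move 2 (U'): U=WWWW F=BBGG R=OORR B=GGBB L=RROO
After move 3 (U'): U=WWWW F=RRGG R=BBRR B=OOBB L=GGOO
After move 4 (R): R=RBRB U=WRWG F=RYGY D=YBYO B=WOWB
After move 5 (U'): U=RGWW F=GGGY R=RYRB B=RBWB L=WOOO
After move 6 (U'): U=GWRW F=WOGY R=GGRB B=RYWB L=RBOO
After move 7 (U'): U=WWGR F=RBGY R=WORB B=GGWB L=RYOO
Query 1: R[0] = W
Query 2: D[0] = Y
Query 3: D[3] = O
Query 4: B[1] = G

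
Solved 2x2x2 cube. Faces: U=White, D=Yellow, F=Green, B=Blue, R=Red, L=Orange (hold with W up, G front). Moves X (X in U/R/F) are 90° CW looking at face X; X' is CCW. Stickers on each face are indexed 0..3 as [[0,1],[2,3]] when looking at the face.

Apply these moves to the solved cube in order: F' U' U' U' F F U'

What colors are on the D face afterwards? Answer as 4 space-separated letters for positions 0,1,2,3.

Answer: W R Y Y

Derivation:
After move 1 (F'): F=GGGG U=WWRR R=YRYR D=OOYY L=OWOW
After move 2 (U'): U=WRWR F=OWGG R=GGYR B=YRBB L=BBOW
After move 3 (U'): U=RRWW F=BBGG R=OWYR B=GGBB L=YROW
After move 4 (U'): U=RWRW F=YRGG R=BBYR B=OWBB L=GGOW
After move 5 (F): F=GYGR U=RWWG R=RBWR D=YBYY L=GOOO
After move 6 (F): F=GGRY U=RWOO R=WBGR D=WRYY L=GYOB
After move 7 (U'): U=WORO F=GYRY R=GGGR B=WBBB L=OWOB
Query: D face = WRYY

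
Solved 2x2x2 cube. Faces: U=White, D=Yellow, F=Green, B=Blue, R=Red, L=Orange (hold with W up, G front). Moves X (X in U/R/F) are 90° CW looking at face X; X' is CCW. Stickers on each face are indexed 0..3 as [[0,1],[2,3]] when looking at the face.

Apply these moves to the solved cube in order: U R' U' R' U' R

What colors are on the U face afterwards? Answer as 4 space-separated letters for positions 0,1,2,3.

Answer: Y O B W

Derivation:
After move 1 (U): U=WWWW F=RRGG R=BBRR B=OOBB L=GGOO
After move 2 (R'): R=BRBR U=WBWO F=RWGW D=YRYG B=YOYB
After move 3 (U'): U=BOWW F=GGGW R=RWBR B=BRYB L=YOOO
After move 4 (R'): R=WRRB U=BYWB F=GOGW D=YGYW B=GRRB
After move 5 (U'): U=YBBW F=YOGW R=GORB B=WRRB L=GROO
After move 6 (R): R=RGBO U=YOBW F=YGGW D=YRYW B=WRBB
Query: U face = YOBW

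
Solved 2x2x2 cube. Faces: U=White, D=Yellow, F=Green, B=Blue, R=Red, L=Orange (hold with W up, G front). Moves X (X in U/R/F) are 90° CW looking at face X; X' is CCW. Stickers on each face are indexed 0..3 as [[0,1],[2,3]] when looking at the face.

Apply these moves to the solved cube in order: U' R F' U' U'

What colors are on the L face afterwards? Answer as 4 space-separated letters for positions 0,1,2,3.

After move 1 (U'): U=WWWW F=OOGG R=GGRR B=RRBB L=BBOO
After move 2 (R): R=RGRG U=WOWG F=OYGY D=YBYR B=WRWB
After move 3 (F'): F=YYOG U=WORR R=BGYG D=BOYR L=BGOW
After move 4 (U'): U=ORWR F=BGOG R=YYYG B=BGWB L=WROW
After move 5 (U'): U=RROW F=WROG R=BGYG B=YYWB L=BGOW
Query: L face = BGOW

Answer: B G O W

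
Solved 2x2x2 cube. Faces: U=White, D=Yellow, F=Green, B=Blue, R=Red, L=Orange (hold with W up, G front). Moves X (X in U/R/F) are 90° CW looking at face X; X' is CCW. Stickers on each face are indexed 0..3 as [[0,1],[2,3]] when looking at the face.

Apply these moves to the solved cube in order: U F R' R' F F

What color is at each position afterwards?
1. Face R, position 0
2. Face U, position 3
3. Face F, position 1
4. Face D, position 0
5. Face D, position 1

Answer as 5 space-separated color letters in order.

Answer: Y R G Y O

Derivation:
After move 1 (U): U=WWWW F=RRGG R=BBRR B=OOBB L=GGOO
After move 2 (F): F=GRGR U=WWOG R=WBWR D=RBYY L=GYOY
After move 3 (R'): R=BRWW U=WBOO F=GWGG D=RRYR B=YOBB
After move 4 (R'): R=RWBW U=WBOY F=GBGO D=RWYG B=RORB
After move 5 (F): F=GGOB U=WBYY R=OWYW D=BRYG L=GROW
After move 6 (F): F=OGBG U=WBWR R=YWYW D=YOYG L=GBOR
Query 1: R[0] = Y
Query 2: U[3] = R
Query 3: F[1] = G
Query 4: D[0] = Y
Query 5: D[1] = O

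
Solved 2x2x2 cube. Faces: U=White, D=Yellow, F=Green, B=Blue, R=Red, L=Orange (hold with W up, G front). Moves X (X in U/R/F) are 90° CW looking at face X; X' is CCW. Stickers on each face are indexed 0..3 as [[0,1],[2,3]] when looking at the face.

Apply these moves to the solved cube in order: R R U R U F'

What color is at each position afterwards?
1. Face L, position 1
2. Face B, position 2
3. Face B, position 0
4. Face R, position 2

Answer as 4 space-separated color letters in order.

After move 1 (R): R=RRRR U=WGWG F=GYGY D=YBYB B=WBWB
After move 2 (R): R=RRRR U=WYWY F=GBGB D=YWYW B=GBGB
After move 3 (U): U=WWYY F=RRGB R=GBRR B=OOGB L=GBOO
After move 4 (R): R=RGRB U=WRYB F=RWGW D=YGYO B=YOWB
After move 5 (U): U=YWBR F=RGGW R=YORB B=GBWB L=RWOO
After move 6 (F'): F=GWRG U=YWYR R=GOYB D=WOYO L=RROB
Query 1: L[1] = R
Query 2: B[2] = W
Query 3: B[0] = G
Query 4: R[2] = Y

Answer: R W G Y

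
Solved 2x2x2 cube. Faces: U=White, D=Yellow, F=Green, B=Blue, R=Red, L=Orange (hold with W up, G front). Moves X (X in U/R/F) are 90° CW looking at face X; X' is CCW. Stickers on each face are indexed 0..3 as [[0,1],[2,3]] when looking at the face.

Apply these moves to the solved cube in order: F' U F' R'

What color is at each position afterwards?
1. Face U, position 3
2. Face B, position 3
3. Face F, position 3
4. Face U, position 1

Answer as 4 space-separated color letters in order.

After move 1 (F'): F=GGGG U=WWRR R=YRYR D=OOYY L=OWOW
After move 2 (U): U=RWRW F=YRGG R=BBYR B=OWBB L=GGOW
After move 3 (F'): F=RGYG U=RWBY R=OBOR D=GWYY L=GWOR
After move 4 (R'): R=BROO U=RBBO F=RWYY D=GGYG B=YWWB
Query 1: U[3] = O
Query 2: B[3] = B
Query 3: F[3] = Y
Query 4: U[1] = B

Answer: O B Y B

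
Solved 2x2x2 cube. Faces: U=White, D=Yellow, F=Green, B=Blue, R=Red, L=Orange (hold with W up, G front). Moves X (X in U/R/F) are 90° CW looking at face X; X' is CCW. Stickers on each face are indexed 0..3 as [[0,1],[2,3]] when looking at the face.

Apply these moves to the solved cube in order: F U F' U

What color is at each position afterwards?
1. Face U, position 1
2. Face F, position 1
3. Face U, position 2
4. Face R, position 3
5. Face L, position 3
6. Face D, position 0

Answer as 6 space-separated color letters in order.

After move 1 (F): F=GGGG U=WWOO R=WRWR D=RRYY L=OYOY
After move 2 (U): U=OWOW F=WRGG R=BBWR B=OYBB L=GGOY
After move 3 (F'): F=RGWG U=OWBW R=RBRR D=GYYY L=GWOO
After move 4 (U): U=BOWW F=RBWG R=OYRR B=GWBB L=RGOO
Query 1: U[1] = O
Query 2: F[1] = B
Query 3: U[2] = W
Query 4: R[3] = R
Query 5: L[3] = O
Query 6: D[0] = G

Answer: O B W R O G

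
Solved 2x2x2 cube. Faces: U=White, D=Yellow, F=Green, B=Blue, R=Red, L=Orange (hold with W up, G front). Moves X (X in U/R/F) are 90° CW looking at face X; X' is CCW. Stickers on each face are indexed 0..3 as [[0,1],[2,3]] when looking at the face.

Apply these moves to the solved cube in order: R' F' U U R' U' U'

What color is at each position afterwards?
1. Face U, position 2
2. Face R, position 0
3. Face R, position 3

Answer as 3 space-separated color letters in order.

After move 1 (R'): R=RRRR U=WBWB F=GWGW D=YGYG B=YBYB
After move 2 (F'): F=WWGG U=WBRR R=GRYR D=OOYG L=OBOW
After move 3 (U): U=RWRB F=GRGG R=YBYR B=OBYB L=WWOW
After move 4 (U): U=RRBW F=YBGG R=OBYR B=WWYB L=GROW
After move 5 (R'): R=BROY U=RYBW F=YRGW D=OBYG B=GWOB
After move 6 (U'): U=YWRB F=GRGW R=YROY B=BROB L=GWOW
After move 7 (U'): U=WBYR F=GWGW R=GROY B=YROB L=BROW
Query 1: U[2] = Y
Query 2: R[0] = G
Query 3: R[3] = Y

Answer: Y G Y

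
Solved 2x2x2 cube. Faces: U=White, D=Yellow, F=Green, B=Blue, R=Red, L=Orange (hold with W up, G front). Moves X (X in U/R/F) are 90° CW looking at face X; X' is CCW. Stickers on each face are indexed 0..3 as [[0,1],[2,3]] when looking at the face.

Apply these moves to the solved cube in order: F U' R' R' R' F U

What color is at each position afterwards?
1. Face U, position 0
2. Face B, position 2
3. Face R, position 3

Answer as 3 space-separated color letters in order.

Answer: Y O G

Derivation:
After move 1 (F): F=GGGG U=WWOO R=WRWR D=RRYY L=OYOY
After move 2 (U'): U=WOWO F=OYGG R=GGWR B=WRBB L=BBOY
After move 3 (R'): R=GRGW U=WBWW F=OOGO D=RYYG B=YRRB
After move 4 (R'): R=RWGG U=WRWY F=OBGW D=ROYO B=GRYB
After move 5 (R'): R=WGRG U=WYWG F=ORGY D=RBYW B=OROB
After move 6 (F): F=GOYR U=WYYB R=WGGG D=RWYW L=BROB
After move 7 (U): U=YWBY F=WGYR R=ORGG B=BROB L=GOOB
Query 1: U[0] = Y
Query 2: B[2] = O
Query 3: R[3] = G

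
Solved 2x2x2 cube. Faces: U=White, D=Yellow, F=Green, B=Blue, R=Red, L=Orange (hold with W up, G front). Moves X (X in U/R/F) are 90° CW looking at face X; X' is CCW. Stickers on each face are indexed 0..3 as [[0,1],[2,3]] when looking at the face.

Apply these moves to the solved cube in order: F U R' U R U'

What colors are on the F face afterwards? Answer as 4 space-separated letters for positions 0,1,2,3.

After move 1 (F): F=GGGG U=WWOO R=WRWR D=RRYY L=OYOY
After move 2 (U): U=OWOW F=WRGG R=BBWR B=OYBB L=GGOY
After move 3 (R'): R=BRBW U=OBOO F=WWGW D=RRYG B=YYRB
After move 4 (U): U=OOOB F=BRGW R=YYBW B=GGRB L=WWOY
After move 5 (R): R=BYWY U=OROW F=BRGG D=RRYG B=BGOB
After move 6 (U'): U=RWOO F=WWGG R=BRWY B=BYOB L=BGOY
Query: F face = WWGG

Answer: W W G G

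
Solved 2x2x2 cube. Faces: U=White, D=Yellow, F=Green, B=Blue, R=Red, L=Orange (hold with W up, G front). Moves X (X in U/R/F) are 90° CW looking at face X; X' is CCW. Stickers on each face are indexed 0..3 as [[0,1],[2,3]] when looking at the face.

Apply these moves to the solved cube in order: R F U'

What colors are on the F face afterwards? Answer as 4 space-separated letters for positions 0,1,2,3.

After move 1 (R): R=RRRR U=WGWG F=GYGY D=YBYB B=WBWB
After move 2 (F): F=GGYY U=WGOO R=WRGR D=RRYB L=OYOB
After move 3 (U'): U=GOWO F=OYYY R=GGGR B=WRWB L=WBOB
Query: F face = OYYY

Answer: O Y Y Y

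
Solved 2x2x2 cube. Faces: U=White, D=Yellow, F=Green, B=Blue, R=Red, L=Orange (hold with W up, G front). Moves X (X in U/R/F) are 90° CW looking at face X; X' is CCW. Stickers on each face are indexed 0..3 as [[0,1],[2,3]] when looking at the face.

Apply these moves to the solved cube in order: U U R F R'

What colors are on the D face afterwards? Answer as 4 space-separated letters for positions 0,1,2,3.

After move 1 (U): U=WWWW F=RRGG R=BBRR B=OOBB L=GGOO
After move 2 (U): U=WWWW F=BBGG R=OORR B=GGBB L=RROO
After move 3 (R): R=RORO U=WBWG F=BYGY D=YBYG B=WGWB
After move 4 (F): F=GBYY U=WBOR R=WOGO D=RRYG L=RYOB
After move 5 (R'): R=OOWG U=WWOW F=GBYR D=RBYY B=GGRB
Query: D face = RBYY

Answer: R B Y Y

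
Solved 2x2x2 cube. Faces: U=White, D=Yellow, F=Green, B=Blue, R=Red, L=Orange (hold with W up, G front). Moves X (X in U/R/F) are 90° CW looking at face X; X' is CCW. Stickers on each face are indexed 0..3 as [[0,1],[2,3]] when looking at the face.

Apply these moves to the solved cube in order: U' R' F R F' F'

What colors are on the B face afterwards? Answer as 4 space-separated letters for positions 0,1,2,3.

After move 1 (U'): U=WWWW F=OOGG R=GGRR B=RRBB L=BBOO
After move 2 (R'): R=GRGR U=WBWR F=OWGW D=YOYG B=YRYB
After move 3 (F): F=GOWW U=WBOB R=WRRR D=GGYG L=BYOO
After move 4 (R): R=RWRR U=WOOW F=GGWG D=GYYY B=BRBB
After move 5 (F'): F=GGGW U=WORR R=YWGR D=YOYY L=BWOO
After move 6 (F'): F=GWGG U=WOYG R=OWYR D=WOYY L=BROR
Query: B face = BRBB

Answer: B R B B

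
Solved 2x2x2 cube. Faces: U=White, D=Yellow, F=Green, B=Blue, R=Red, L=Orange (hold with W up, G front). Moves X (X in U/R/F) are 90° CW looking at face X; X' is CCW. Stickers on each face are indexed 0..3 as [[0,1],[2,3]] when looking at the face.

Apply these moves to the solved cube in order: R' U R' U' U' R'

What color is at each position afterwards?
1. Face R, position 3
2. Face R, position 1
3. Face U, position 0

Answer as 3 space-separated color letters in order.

Answer: Y R O

Derivation:
After move 1 (R'): R=RRRR U=WBWB F=GWGW D=YGYG B=YBYB
After move 2 (U): U=WWBB F=RRGW R=YBRR B=OOYB L=GWOO
After move 3 (R'): R=BRYR U=WYBO F=RWGB D=YRYW B=GOGB
After move 4 (U'): U=YOWB F=GWGB R=RWYR B=BRGB L=GOOO
After move 5 (U'): U=OBYW F=GOGB R=GWYR B=RWGB L=BROO
After move 6 (R'): R=WRGY U=OGYR F=GBGW D=YOYB B=WWRB
Query 1: R[3] = Y
Query 2: R[1] = R
Query 3: U[0] = O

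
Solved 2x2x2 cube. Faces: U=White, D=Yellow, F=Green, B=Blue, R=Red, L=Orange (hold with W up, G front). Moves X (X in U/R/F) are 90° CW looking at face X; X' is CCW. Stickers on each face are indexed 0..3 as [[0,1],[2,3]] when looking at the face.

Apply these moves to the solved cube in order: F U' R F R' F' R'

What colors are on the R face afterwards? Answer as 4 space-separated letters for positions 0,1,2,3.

Answer: G G O R

Derivation:
After move 1 (F): F=GGGG U=WWOO R=WRWR D=RRYY L=OYOY
After move 2 (U'): U=WOWO F=OYGG R=GGWR B=WRBB L=BBOY
After move 3 (R): R=WGRG U=WYWG F=ORGY D=RBYW B=OROB
After move 4 (F): F=GOYR U=WYYB R=WGGG D=RWYW L=BROB
After move 5 (R'): R=GGWG U=WOYO F=GYYB D=ROYR B=WRWB
After move 6 (F'): F=YBGY U=WOGW R=OGRG D=RBYR L=BOOY
After move 7 (R'): R=GGOR U=WWGW F=YOGW D=RBYY B=RRBB
Query: R face = GGOR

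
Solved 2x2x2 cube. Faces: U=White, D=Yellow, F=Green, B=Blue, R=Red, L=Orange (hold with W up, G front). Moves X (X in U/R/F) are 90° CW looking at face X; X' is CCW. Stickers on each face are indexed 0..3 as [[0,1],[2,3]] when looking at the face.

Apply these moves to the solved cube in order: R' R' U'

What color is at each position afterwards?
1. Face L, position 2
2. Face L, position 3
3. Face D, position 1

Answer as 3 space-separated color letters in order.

Answer: O O W

Derivation:
After move 1 (R'): R=RRRR U=WBWB F=GWGW D=YGYG B=YBYB
After move 2 (R'): R=RRRR U=WYWY F=GBGB D=YWYW B=GBGB
After move 3 (U'): U=YYWW F=OOGB R=GBRR B=RRGB L=GBOO
Query 1: L[2] = O
Query 2: L[3] = O
Query 3: D[1] = W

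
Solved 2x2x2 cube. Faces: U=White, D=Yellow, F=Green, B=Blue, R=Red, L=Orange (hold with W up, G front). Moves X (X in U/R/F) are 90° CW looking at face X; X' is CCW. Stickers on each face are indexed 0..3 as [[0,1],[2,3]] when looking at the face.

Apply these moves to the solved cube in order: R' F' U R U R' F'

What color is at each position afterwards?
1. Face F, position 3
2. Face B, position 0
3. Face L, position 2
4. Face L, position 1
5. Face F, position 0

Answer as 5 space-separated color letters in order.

Answer: G O O W R

Derivation:
After move 1 (R'): R=RRRR U=WBWB F=GWGW D=YGYG B=YBYB
After move 2 (F'): F=WWGG U=WBRR R=GRYR D=OOYG L=OBOW
After move 3 (U): U=RWRB F=GRGG R=YBYR B=OBYB L=WWOW
After move 4 (R): R=YYRB U=RRRG F=GOGG D=OYYO B=BBWB
After move 5 (U): U=RRGR F=YYGG R=BBRB B=WWWB L=GOOW
After move 6 (R'): R=BBBR U=RWGW F=YRGR D=OYYG B=OWYB
After move 7 (F'): F=RRYG U=RWBB R=YBOR D=OWYG L=GWOG
Query 1: F[3] = G
Query 2: B[0] = O
Query 3: L[2] = O
Query 4: L[1] = W
Query 5: F[0] = R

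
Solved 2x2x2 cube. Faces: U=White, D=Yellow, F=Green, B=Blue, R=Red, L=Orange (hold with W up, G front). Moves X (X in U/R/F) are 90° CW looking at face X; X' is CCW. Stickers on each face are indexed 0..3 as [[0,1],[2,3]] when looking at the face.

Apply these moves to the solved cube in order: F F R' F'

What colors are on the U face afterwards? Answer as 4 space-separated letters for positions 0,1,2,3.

After move 1 (F): F=GGGG U=WWOO R=WRWR D=RRYY L=OYOY
After move 2 (F): F=GGGG U=WWYY R=OROR D=WWYY L=OROR
After move 3 (R'): R=RROO U=WBYB F=GWGY D=WGYG B=YBWB
After move 4 (F'): F=WYGG U=WBRO R=GRWO D=RRYG L=OBOY
Query: U face = WBRO

Answer: W B R O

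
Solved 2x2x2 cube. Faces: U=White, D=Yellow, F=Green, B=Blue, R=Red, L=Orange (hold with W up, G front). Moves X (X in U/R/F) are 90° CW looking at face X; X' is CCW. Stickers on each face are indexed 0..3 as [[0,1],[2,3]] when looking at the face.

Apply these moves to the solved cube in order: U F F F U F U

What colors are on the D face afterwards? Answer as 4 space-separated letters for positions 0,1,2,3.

Answer: Y O Y Y

Derivation:
After move 1 (U): U=WWWW F=RRGG R=BBRR B=OOBB L=GGOO
After move 2 (F): F=GRGR U=WWOG R=WBWR D=RBYY L=GYOY
After move 3 (F): F=GGRR U=WWYY R=OBGR D=WWYY L=GROB
After move 4 (F): F=RGRG U=WWBR R=YBYR D=GOYY L=GWOW
After move 5 (U): U=BWRW F=YBRG R=OOYR B=GWBB L=RGOW
After move 6 (F): F=RYGB U=BWWG R=ROWR D=YOYY L=RGOO
After move 7 (U): U=WBGW F=ROGB R=GWWR B=RGBB L=RYOO
Query: D face = YOYY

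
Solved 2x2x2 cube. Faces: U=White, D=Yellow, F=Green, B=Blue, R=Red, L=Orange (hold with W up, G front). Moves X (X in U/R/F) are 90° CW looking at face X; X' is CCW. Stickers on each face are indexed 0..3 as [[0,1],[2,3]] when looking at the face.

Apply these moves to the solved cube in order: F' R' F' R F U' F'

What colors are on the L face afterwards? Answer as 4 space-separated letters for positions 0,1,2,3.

After move 1 (F'): F=GGGG U=WWRR R=YRYR D=OOYY L=OWOW
After move 2 (R'): R=RRYY U=WBRB F=GWGR D=OGYG B=YBOB
After move 3 (F'): F=WRGG U=WBRY R=GROY D=WWYG L=OBOR
After move 4 (R): R=OGYR U=WRRG F=WWGG D=WOYY B=YBBB
After move 5 (F): F=GWGW U=WRRB R=RGGR D=YOYY L=OWOO
After move 6 (U'): U=RBWR F=OWGW R=GWGR B=RGBB L=YBOO
After move 7 (F'): F=WWOG U=RBGG R=OWYR D=BOYY L=YROW
Query: L face = YROW

Answer: Y R O W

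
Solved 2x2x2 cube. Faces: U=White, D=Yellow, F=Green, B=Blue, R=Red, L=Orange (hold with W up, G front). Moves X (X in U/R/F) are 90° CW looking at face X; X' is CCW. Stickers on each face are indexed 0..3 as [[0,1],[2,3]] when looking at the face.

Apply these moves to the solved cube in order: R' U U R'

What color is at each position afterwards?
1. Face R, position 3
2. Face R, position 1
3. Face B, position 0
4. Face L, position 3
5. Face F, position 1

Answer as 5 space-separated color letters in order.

After move 1 (R'): R=RRRR U=WBWB F=GWGW D=YGYG B=YBYB
After move 2 (U): U=WWBB F=RRGW R=YBRR B=OOYB L=GWOO
After move 3 (U): U=BWBW F=YBGW R=OORR B=GWYB L=RROO
After move 4 (R'): R=OROR U=BYBG F=YWGW D=YBYW B=GWGB
Query 1: R[3] = R
Query 2: R[1] = R
Query 3: B[0] = G
Query 4: L[3] = O
Query 5: F[1] = W

Answer: R R G O W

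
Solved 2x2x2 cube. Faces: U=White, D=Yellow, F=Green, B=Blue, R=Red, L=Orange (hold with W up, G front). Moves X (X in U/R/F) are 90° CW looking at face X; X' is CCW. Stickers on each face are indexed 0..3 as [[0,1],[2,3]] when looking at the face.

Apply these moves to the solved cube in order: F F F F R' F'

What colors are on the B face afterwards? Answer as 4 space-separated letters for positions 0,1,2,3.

After move 1 (F): F=GGGG U=WWOO R=WRWR D=RRYY L=OYOY
After move 2 (F): F=GGGG U=WWYY R=OROR D=WWYY L=OROR
After move 3 (F): F=GGGG U=WWRR R=YRYR D=OOYY L=OWOW
After move 4 (F): F=GGGG U=WWWW R=RRRR D=YYYY L=OOOO
After move 5 (R'): R=RRRR U=WBWB F=GWGW D=YGYG B=YBYB
After move 6 (F'): F=WWGG U=WBRR R=GRYR D=OOYG L=OBOW
Query: B face = YBYB

Answer: Y B Y B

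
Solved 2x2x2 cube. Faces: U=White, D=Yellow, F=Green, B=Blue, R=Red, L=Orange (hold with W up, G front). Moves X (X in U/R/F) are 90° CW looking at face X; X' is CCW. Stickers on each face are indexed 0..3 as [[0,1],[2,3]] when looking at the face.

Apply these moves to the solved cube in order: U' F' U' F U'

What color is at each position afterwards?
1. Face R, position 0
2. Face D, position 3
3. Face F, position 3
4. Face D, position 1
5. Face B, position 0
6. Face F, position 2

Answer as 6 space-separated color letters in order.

After move 1 (U'): U=WWWW F=OOGG R=GGRR B=RRBB L=BBOO
After move 2 (F'): F=OGOG U=WWGR R=YGYR D=BOYY L=BWOW
After move 3 (U'): U=WRWG F=BWOG R=OGYR B=YGBB L=RROW
After move 4 (F): F=OBGW U=WRWR R=WGGR D=YOYY L=RBOO
After move 5 (U'): U=RRWW F=RBGW R=OBGR B=WGBB L=YGOO
Query 1: R[0] = O
Query 2: D[3] = Y
Query 3: F[3] = W
Query 4: D[1] = O
Query 5: B[0] = W
Query 6: F[2] = G

Answer: O Y W O W G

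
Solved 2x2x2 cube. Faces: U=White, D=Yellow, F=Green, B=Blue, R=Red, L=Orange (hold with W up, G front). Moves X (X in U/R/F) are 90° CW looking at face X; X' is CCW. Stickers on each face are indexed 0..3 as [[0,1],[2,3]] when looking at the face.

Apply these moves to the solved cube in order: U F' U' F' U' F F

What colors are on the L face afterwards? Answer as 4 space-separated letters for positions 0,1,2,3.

After move 1 (U): U=WWWW F=RRGG R=BBRR B=OOBB L=GGOO
After move 2 (F'): F=RGRG U=WWBR R=YBYR D=GOYY L=GWOW
After move 3 (U'): U=WRWB F=GWRG R=RGYR B=YBBB L=OOOW
After move 4 (F'): F=WGGR U=WRRY R=OGGR D=OWYY L=OBOW
After move 5 (U'): U=RYWR F=OBGR R=WGGR B=OGBB L=YBOW
After move 6 (F): F=GORB U=RYWB R=WGRR D=GWYY L=YOOW
After move 7 (F): F=RGBO U=RYWO R=WGBR D=RWYY L=YGOW
Query: L face = YGOW

Answer: Y G O W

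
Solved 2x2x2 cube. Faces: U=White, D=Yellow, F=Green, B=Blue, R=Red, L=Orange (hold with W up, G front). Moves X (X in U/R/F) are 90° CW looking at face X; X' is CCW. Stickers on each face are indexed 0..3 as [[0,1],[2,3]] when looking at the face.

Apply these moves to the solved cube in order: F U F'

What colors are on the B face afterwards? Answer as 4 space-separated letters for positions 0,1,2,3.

Answer: O Y B B

Derivation:
After move 1 (F): F=GGGG U=WWOO R=WRWR D=RRYY L=OYOY
After move 2 (U): U=OWOW F=WRGG R=BBWR B=OYBB L=GGOY
After move 3 (F'): F=RGWG U=OWBW R=RBRR D=GYYY L=GWOO
Query: B face = OYBB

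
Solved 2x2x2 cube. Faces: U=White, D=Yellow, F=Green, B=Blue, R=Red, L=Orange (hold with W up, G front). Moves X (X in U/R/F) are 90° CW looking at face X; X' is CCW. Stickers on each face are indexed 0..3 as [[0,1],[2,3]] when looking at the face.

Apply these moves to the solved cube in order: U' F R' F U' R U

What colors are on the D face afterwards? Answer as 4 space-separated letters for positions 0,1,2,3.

Answer: W G Y O

Derivation:
After move 1 (U'): U=WWWW F=OOGG R=GGRR B=RRBB L=BBOO
After move 2 (F): F=GOGO U=WWOB R=WGWR D=RGYY L=BYOY
After move 3 (R'): R=GRWW U=WBOR F=GWGB D=ROYO B=YRGB
After move 4 (F): F=GGBW U=WBYY R=ORRW D=WGYO L=BROO
After move 5 (U'): U=BYWY F=BRBW R=GGRW B=ORGB L=YROO
After move 6 (R): R=RGWG U=BRWW F=BGBO D=WGYO B=YRYB
After move 7 (U): U=WBWR F=RGBO R=YRWG B=YRYB L=BGOO
Query: D face = WGYO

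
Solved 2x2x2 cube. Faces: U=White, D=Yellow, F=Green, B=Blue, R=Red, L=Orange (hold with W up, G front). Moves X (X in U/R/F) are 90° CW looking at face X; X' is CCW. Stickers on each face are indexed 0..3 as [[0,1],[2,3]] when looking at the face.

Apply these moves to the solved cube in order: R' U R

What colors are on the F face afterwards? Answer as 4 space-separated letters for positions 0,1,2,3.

After move 1 (R'): R=RRRR U=WBWB F=GWGW D=YGYG B=YBYB
After move 2 (U): U=WWBB F=RRGW R=YBRR B=OOYB L=GWOO
After move 3 (R): R=RYRB U=WRBW F=RGGG D=YYYO B=BOWB
Query: F face = RGGG

Answer: R G G G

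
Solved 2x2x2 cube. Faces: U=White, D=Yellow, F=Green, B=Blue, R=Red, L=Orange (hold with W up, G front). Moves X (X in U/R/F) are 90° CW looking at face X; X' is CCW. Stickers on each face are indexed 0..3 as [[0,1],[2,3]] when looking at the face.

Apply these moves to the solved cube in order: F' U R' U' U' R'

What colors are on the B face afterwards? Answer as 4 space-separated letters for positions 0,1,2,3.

After move 1 (F'): F=GGGG U=WWRR R=YRYR D=OOYY L=OWOW
After move 2 (U): U=RWRW F=YRGG R=BBYR B=OWBB L=GGOW
After move 3 (R'): R=BRBY U=RBRO F=YWGW D=ORYG B=YWOB
After move 4 (U'): U=BORR F=GGGW R=YWBY B=BROB L=YWOW
After move 5 (U'): U=ORBR F=YWGW R=GGBY B=YWOB L=BROW
After move 6 (R'): R=GYGB U=OOBY F=YRGR D=OWYW B=GWRB
Query: B face = GWRB

Answer: G W R B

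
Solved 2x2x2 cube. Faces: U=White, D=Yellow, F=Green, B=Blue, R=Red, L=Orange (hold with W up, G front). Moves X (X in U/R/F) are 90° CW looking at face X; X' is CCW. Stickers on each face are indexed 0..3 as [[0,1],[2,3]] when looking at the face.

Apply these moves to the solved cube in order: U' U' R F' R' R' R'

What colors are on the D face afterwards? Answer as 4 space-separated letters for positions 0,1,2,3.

After move 1 (U'): U=WWWW F=OOGG R=GGRR B=RRBB L=BBOO
After move 2 (U'): U=WWWW F=BBGG R=OORR B=GGBB L=RROO
After move 3 (R): R=RORO U=WBWG F=BYGY D=YBYG B=WGWB
After move 4 (F'): F=YYBG U=WBRR R=BOYO D=ROYG L=RGOW
After move 5 (R'): R=OOBY U=WWRW F=YBBR D=RYYG B=GGOB
After move 6 (R'): R=OYOB U=WORG F=YWBW D=RBYR B=GGYB
After move 7 (R'): R=YBOO U=WYRG F=YOBG D=RWYW B=RGBB
Query: D face = RWYW

Answer: R W Y W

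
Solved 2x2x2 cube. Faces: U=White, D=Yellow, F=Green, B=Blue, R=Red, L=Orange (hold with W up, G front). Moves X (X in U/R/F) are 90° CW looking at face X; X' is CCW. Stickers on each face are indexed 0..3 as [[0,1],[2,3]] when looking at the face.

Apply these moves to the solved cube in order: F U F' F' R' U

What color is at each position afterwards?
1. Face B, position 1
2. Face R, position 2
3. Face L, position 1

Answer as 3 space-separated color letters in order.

Answer: W Y W

Derivation:
After move 1 (F): F=GGGG U=WWOO R=WRWR D=RRYY L=OYOY
After move 2 (U): U=OWOW F=WRGG R=BBWR B=OYBB L=GGOY
After move 3 (F'): F=RGWG U=OWBW R=RBRR D=GYYY L=GWOO
After move 4 (F'): F=GGRW U=OWRR R=YBGR D=WOYY L=GWOB
After move 5 (R'): R=BRYG U=OBRO F=GWRR D=WGYW B=YYOB
After move 6 (U): U=ROOB F=BRRR R=YYYG B=GWOB L=GWOB
Query 1: B[1] = W
Query 2: R[2] = Y
Query 3: L[1] = W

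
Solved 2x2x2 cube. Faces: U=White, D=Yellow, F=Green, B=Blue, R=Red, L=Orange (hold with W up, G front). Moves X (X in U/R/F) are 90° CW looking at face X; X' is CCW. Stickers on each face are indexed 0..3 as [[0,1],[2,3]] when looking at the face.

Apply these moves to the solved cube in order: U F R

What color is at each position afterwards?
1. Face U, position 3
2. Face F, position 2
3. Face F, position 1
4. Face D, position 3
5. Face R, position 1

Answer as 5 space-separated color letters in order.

Answer: R G B O W

Derivation:
After move 1 (U): U=WWWW F=RRGG R=BBRR B=OOBB L=GGOO
After move 2 (F): F=GRGR U=WWOG R=WBWR D=RBYY L=GYOY
After move 3 (R): R=WWRB U=WROR F=GBGY D=RBYO B=GOWB
Query 1: U[3] = R
Query 2: F[2] = G
Query 3: F[1] = B
Query 4: D[3] = O
Query 5: R[1] = W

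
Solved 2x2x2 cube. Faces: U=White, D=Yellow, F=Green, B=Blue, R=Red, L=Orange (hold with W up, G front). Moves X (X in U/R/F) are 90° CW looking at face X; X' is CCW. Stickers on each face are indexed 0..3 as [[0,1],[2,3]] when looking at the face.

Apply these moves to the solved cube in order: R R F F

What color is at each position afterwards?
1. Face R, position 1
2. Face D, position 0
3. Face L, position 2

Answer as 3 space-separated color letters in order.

Answer: R Y O

Derivation:
After move 1 (R): R=RRRR U=WGWG F=GYGY D=YBYB B=WBWB
After move 2 (R): R=RRRR U=WYWY F=GBGB D=YWYW B=GBGB
After move 3 (F): F=GGBB U=WYOO R=WRYR D=RRYW L=OYOW
After move 4 (F): F=BGBG U=WYWY R=OROR D=YWYW L=OROR
Query 1: R[1] = R
Query 2: D[0] = Y
Query 3: L[2] = O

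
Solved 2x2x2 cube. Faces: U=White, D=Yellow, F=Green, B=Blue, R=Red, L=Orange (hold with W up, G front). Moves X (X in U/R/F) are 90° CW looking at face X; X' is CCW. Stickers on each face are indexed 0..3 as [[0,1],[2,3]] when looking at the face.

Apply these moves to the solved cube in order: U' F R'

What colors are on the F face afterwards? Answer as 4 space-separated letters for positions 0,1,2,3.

After move 1 (U'): U=WWWW F=OOGG R=GGRR B=RRBB L=BBOO
After move 2 (F): F=GOGO U=WWOB R=WGWR D=RGYY L=BYOY
After move 3 (R'): R=GRWW U=WBOR F=GWGB D=ROYO B=YRGB
Query: F face = GWGB

Answer: G W G B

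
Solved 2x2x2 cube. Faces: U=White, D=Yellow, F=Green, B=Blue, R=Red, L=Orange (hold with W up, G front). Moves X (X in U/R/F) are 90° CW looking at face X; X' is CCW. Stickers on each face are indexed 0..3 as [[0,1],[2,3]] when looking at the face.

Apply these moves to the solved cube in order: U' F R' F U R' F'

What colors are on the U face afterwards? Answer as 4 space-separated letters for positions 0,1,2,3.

Answer: Y G R Y

Derivation:
After move 1 (U'): U=WWWW F=OOGG R=GGRR B=RRBB L=BBOO
After move 2 (F): F=GOGO U=WWOB R=WGWR D=RGYY L=BYOY
After move 3 (R'): R=GRWW U=WBOR F=GWGB D=ROYO B=YRGB
After move 4 (F): F=GGBW U=WBYY R=ORRW D=WGYO L=BROO
After move 5 (U): U=YWYB F=ORBW R=YRRW B=BRGB L=GGOO
After move 6 (R'): R=RWYR U=YGYB F=OWBB D=WRYW B=ORGB
After move 7 (F'): F=WBOB U=YGRY R=RWWR D=GOYW L=GBOY
Query: U face = YGRY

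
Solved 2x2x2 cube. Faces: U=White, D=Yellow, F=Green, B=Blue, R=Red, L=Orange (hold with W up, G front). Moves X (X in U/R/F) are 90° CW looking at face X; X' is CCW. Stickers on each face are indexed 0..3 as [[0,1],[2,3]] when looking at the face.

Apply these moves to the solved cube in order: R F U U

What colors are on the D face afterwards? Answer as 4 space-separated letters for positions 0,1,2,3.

After move 1 (R): R=RRRR U=WGWG F=GYGY D=YBYB B=WBWB
After move 2 (F): F=GGYY U=WGOO R=WRGR D=RRYB L=OYOB
After move 3 (U): U=OWOG F=WRYY R=WBGR B=OYWB L=GGOB
After move 4 (U): U=OOGW F=WBYY R=OYGR B=GGWB L=WROB
Query: D face = RRYB

Answer: R R Y B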